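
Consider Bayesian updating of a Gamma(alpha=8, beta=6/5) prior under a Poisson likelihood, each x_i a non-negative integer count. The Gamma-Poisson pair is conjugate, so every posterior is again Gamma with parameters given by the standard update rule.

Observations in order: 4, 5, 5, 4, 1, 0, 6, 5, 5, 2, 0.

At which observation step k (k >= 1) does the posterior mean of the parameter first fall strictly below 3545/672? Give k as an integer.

k = 3

obs 1: x=4 → posterior Gamma(12, 11/5)
obs 2: x=5 → posterior Gamma(17, 16/5)
obs 3: x=5 → posterior Gamma(22, 21/5)
obs 4: x=4 → posterior Gamma(26, 26/5)
obs 5: x=1 → posterior Gamma(27, 31/5)
obs 6: x=0 → posterior Gamma(27, 36/5)
obs 7: x=6 → posterior Gamma(33, 41/5)
obs 8: x=5 → posterior Gamma(38, 46/5)
obs 9: x=5 → posterior Gamma(43, 51/5)
obs 10: x=2 → posterior Gamma(45, 56/5)
obs 11: x=0 → posterior Gamma(45, 61/5)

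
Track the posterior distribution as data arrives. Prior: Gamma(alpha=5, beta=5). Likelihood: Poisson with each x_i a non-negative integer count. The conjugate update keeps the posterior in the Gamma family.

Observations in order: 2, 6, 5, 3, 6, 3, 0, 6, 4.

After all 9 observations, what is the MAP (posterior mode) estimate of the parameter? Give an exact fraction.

39/14

obs 1: x=2 → posterior Gamma(7, 6)
obs 2: x=6 → posterior Gamma(13, 7)
obs 3: x=5 → posterior Gamma(18, 8)
obs 4: x=3 → posterior Gamma(21, 9)
obs 5: x=6 → posterior Gamma(27, 10)
obs 6: x=3 → posterior Gamma(30, 11)
obs 7: x=0 → posterior Gamma(30, 12)
obs 8: x=6 → posterior Gamma(36, 13)
obs 9: x=4 → posterior Gamma(40, 14)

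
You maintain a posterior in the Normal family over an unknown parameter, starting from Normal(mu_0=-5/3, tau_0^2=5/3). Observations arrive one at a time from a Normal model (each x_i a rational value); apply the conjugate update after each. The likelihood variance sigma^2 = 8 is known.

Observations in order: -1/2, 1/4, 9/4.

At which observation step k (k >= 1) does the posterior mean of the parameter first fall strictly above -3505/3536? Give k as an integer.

obs 1: x=-1/2 → posterior Normal(-85/58, 40/29)
obs 2: x=1/4 → posterior Normal(-165/136, 20/17)
obs 3: x=9/4 → posterior Normal(-10/13, 40/39)

k = 3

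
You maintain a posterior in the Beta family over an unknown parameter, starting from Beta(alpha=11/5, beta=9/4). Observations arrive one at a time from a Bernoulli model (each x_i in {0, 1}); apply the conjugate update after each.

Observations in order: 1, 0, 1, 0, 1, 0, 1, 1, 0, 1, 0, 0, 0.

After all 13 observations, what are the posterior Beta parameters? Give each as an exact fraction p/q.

obs 1: x=1 → posterior Beta(16/5, 9/4)
obs 2: x=0 → posterior Beta(16/5, 13/4)
obs 3: x=1 → posterior Beta(21/5, 13/4)
obs 4: x=0 → posterior Beta(21/5, 17/4)
obs 5: x=1 → posterior Beta(26/5, 17/4)
obs 6: x=0 → posterior Beta(26/5, 21/4)
obs 7: x=1 → posterior Beta(31/5, 21/4)
obs 8: x=1 → posterior Beta(36/5, 21/4)
obs 9: x=0 → posterior Beta(36/5, 25/4)
obs 10: x=1 → posterior Beta(41/5, 25/4)
obs 11: x=0 → posterior Beta(41/5, 29/4)
obs 12: x=0 → posterior Beta(41/5, 33/4)
obs 13: x=0 → posterior Beta(41/5, 37/4)

alpha=41/5, beta=37/4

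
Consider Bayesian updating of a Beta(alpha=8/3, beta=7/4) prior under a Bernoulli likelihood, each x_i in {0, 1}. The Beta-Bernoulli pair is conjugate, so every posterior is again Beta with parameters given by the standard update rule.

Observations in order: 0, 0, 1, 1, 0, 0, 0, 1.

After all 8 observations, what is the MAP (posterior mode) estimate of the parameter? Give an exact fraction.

56/125

obs 1: x=0 → posterior Beta(8/3, 11/4)
obs 2: x=0 → posterior Beta(8/3, 15/4)
obs 3: x=1 → posterior Beta(11/3, 15/4)
obs 4: x=1 → posterior Beta(14/3, 15/4)
obs 5: x=0 → posterior Beta(14/3, 19/4)
obs 6: x=0 → posterior Beta(14/3, 23/4)
obs 7: x=0 → posterior Beta(14/3, 27/4)
obs 8: x=1 → posterior Beta(17/3, 27/4)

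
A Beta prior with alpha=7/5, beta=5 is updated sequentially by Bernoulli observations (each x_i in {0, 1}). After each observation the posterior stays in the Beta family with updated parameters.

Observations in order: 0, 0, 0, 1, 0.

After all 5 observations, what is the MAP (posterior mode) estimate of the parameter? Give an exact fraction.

7/47

obs 1: x=0 → posterior Beta(7/5, 6)
obs 2: x=0 → posterior Beta(7/5, 7)
obs 3: x=0 → posterior Beta(7/5, 8)
obs 4: x=1 → posterior Beta(12/5, 8)
obs 5: x=0 → posterior Beta(12/5, 9)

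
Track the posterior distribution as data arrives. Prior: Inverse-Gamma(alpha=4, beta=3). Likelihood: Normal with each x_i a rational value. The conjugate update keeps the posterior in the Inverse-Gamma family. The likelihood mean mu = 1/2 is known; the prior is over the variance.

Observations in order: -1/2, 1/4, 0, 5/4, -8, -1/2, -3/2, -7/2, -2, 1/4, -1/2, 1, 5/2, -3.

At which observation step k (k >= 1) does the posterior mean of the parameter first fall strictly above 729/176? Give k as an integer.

k = 5

obs 1: x=-1/2 → posterior Inverse-Gamma(9/2, 7/2)
obs 2: x=1/4 → posterior Inverse-Gamma(5, 113/32)
obs 3: x=0 → posterior Inverse-Gamma(11/2, 117/32)
obs 4: x=5/4 → posterior Inverse-Gamma(6, 63/16)
obs 5: x=-8 → posterior Inverse-Gamma(13/2, 641/16)
obs 6: x=-1/2 → posterior Inverse-Gamma(7, 649/16)
obs 7: x=-3/2 → posterior Inverse-Gamma(15/2, 681/16)
obs 8: x=-7/2 → posterior Inverse-Gamma(8, 809/16)
obs 9: x=-2 → posterior Inverse-Gamma(17/2, 859/16)
obs 10: x=1/4 → posterior Inverse-Gamma(9, 1719/32)
obs 11: x=-1/2 → posterior Inverse-Gamma(19/2, 1735/32)
obs 12: x=1 → posterior Inverse-Gamma(10, 1739/32)
obs 13: x=5/2 → posterior Inverse-Gamma(21/2, 1803/32)
obs 14: x=-3 → posterior Inverse-Gamma(11, 1999/32)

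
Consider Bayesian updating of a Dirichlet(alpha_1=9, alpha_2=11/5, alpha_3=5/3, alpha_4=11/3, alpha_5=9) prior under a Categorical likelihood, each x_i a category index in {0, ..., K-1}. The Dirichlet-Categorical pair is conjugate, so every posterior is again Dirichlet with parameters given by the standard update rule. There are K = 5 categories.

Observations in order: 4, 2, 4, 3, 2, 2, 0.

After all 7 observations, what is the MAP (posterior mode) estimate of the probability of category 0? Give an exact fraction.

obs 1: x=4 → posterior Dirichlet(9, 11/5, 5/3, 11/3, 10)
obs 2: x=2 → posterior Dirichlet(9, 11/5, 8/3, 11/3, 10)
obs 3: x=4 → posterior Dirichlet(9, 11/5, 8/3, 11/3, 11)
obs 4: x=3 → posterior Dirichlet(9, 11/5, 8/3, 14/3, 11)
obs 5: x=2 → posterior Dirichlet(9, 11/5, 11/3, 14/3, 11)
obs 6: x=2 → posterior Dirichlet(9, 11/5, 14/3, 14/3, 11)
obs 7: x=0 → posterior Dirichlet(10, 11/5, 14/3, 14/3, 11)

135/413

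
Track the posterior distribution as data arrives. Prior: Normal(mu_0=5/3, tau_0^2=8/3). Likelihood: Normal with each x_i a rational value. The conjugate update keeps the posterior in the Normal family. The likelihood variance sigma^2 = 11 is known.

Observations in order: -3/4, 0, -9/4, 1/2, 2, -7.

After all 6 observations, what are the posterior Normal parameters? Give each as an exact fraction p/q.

obs 1: x=-3/4 → posterior Normal(49/41, 88/41)
obs 2: x=0 → posterior Normal(1, 88/49)
obs 3: x=-9/4 → posterior Normal(31/57, 88/57)
obs 4: x=1/2 → posterior Normal(7/13, 88/65)
obs 5: x=2 → posterior Normal(51/73, 88/73)
obs 6: x=-7 → posterior Normal(-5/81, 88/81)

mu_0=-5/81, tau_0^2=88/81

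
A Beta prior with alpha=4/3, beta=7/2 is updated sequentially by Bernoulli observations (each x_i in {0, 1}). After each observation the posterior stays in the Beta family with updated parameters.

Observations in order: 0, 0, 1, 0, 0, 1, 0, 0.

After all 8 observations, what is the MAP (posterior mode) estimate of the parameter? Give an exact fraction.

14/65

obs 1: x=0 → posterior Beta(4/3, 9/2)
obs 2: x=0 → posterior Beta(4/3, 11/2)
obs 3: x=1 → posterior Beta(7/3, 11/2)
obs 4: x=0 → posterior Beta(7/3, 13/2)
obs 5: x=0 → posterior Beta(7/3, 15/2)
obs 6: x=1 → posterior Beta(10/3, 15/2)
obs 7: x=0 → posterior Beta(10/3, 17/2)
obs 8: x=0 → posterior Beta(10/3, 19/2)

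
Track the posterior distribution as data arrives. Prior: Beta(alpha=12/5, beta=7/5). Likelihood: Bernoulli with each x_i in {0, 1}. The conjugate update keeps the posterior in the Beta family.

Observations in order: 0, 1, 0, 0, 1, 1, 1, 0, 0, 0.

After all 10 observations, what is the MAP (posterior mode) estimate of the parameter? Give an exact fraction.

27/59

obs 1: x=0 → posterior Beta(12/5, 12/5)
obs 2: x=1 → posterior Beta(17/5, 12/5)
obs 3: x=0 → posterior Beta(17/5, 17/5)
obs 4: x=0 → posterior Beta(17/5, 22/5)
obs 5: x=1 → posterior Beta(22/5, 22/5)
obs 6: x=1 → posterior Beta(27/5, 22/5)
obs 7: x=1 → posterior Beta(32/5, 22/5)
obs 8: x=0 → posterior Beta(32/5, 27/5)
obs 9: x=0 → posterior Beta(32/5, 32/5)
obs 10: x=0 → posterior Beta(32/5, 37/5)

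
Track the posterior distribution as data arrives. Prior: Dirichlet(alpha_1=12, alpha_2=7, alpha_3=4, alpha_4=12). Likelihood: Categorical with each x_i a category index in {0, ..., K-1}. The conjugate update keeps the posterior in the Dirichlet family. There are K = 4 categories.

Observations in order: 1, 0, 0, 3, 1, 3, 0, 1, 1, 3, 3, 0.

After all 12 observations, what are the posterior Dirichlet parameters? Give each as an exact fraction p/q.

alpha_1=16, alpha_2=11, alpha_3=4, alpha_4=16

obs 1: x=1 → posterior Dirichlet(12, 8, 4, 12)
obs 2: x=0 → posterior Dirichlet(13, 8, 4, 12)
obs 3: x=0 → posterior Dirichlet(14, 8, 4, 12)
obs 4: x=3 → posterior Dirichlet(14, 8, 4, 13)
obs 5: x=1 → posterior Dirichlet(14, 9, 4, 13)
obs 6: x=3 → posterior Dirichlet(14, 9, 4, 14)
obs 7: x=0 → posterior Dirichlet(15, 9, 4, 14)
obs 8: x=1 → posterior Dirichlet(15, 10, 4, 14)
obs 9: x=1 → posterior Dirichlet(15, 11, 4, 14)
obs 10: x=3 → posterior Dirichlet(15, 11, 4, 15)
obs 11: x=3 → posterior Dirichlet(15, 11, 4, 16)
obs 12: x=0 → posterior Dirichlet(16, 11, 4, 16)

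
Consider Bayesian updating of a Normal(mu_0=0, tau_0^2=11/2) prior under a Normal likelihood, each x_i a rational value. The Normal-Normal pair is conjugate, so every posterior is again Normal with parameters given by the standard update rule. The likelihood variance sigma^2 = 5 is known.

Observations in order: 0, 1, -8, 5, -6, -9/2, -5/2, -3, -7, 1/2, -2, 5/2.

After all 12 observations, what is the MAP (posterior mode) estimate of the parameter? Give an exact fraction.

obs 1: x=0 → posterior Normal(0, 55/21)
obs 2: x=1 → posterior Normal(11/32, 55/32)
obs 3: x=-8 → posterior Normal(-77/43, 55/43)
obs 4: x=5 → posterior Normal(-11/27, 55/54)
obs 5: x=-6 → posterior Normal(-88/65, 11/13)
obs 6: x=-9/2 → posterior Normal(-275/152, 55/76)
obs 7: x=-5/2 → posterior Normal(-55/29, 55/87)
obs 8: x=-3 → posterior Normal(-99/49, 55/98)
obs 9: x=-7 → posterior Normal(-275/109, 55/109)
obs 10: x=1/2 → posterior Normal(-539/240, 11/24)
obs 11: x=-2 → posterior Normal(-583/262, 55/131)
obs 12: x=5/2 → posterior Normal(-132/71, 55/142)

-132/71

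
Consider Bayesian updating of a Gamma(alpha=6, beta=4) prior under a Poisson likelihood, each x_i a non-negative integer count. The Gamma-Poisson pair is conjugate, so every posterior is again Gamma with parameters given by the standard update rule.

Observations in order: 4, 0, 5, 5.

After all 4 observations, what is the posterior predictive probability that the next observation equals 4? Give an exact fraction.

obs 1: x=4 → posterior Gamma(10, 5)
obs 2: x=0 → posterior Gamma(10, 6)
obs 3: x=5 → posterior Gamma(15, 7)
obs 4: x=5 → posterior Gamma(20, 8)

10209119923293629972480/79766443076872509863361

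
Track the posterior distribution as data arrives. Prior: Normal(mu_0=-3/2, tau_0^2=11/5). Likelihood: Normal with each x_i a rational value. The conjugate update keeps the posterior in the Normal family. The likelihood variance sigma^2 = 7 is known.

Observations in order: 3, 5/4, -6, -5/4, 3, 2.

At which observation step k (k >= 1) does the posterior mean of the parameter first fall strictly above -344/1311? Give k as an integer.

obs 1: x=3 → posterior Normal(-39/92, 77/46)
obs 2: x=5/4 → posterior Normal(-23/228, 77/57)
obs 3: x=-6 → posterior Normal(-287/272, 77/68)
obs 4: x=-5/4 → posterior Normal(-171/158, 77/79)
obs 5: x=3 → posterior Normal(-7/12, 77/90)
obs 6: x=2 → posterior Normal(-61/202, 77/101)

k = 2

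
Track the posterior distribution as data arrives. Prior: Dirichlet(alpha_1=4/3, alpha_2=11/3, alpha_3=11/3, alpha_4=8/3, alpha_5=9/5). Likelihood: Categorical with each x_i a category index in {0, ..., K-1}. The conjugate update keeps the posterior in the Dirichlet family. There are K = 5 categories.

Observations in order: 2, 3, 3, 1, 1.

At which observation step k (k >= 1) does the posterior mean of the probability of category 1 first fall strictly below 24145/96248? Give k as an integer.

obs 1: x=2 → posterior Dirichlet(4/3, 11/3, 14/3, 8/3, 9/5)
obs 2: x=3 → posterior Dirichlet(4/3, 11/3, 14/3, 11/3, 9/5)
obs 3: x=3 → posterior Dirichlet(4/3, 11/3, 14/3, 14/3, 9/5)
obs 4: x=1 → posterior Dirichlet(4/3, 14/3, 14/3, 14/3, 9/5)
obs 5: x=1 → posterior Dirichlet(4/3, 17/3, 14/3, 14/3, 9/5)

k = 2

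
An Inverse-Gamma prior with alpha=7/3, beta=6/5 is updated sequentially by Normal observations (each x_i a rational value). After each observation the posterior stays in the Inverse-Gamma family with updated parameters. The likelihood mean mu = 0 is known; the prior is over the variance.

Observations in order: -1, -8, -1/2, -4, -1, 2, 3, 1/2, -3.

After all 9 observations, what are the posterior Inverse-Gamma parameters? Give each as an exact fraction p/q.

alpha=41/6, beta=1069/20

obs 1: x=-1 → posterior Inverse-Gamma(17/6, 17/10)
obs 2: x=-8 → posterior Inverse-Gamma(10/3, 337/10)
obs 3: x=-1/2 → posterior Inverse-Gamma(23/6, 1353/40)
obs 4: x=-4 → posterior Inverse-Gamma(13/3, 1673/40)
obs 5: x=-1 → posterior Inverse-Gamma(29/6, 1693/40)
obs 6: x=2 → posterior Inverse-Gamma(16/3, 1773/40)
obs 7: x=3 → posterior Inverse-Gamma(35/6, 1953/40)
obs 8: x=1/2 → posterior Inverse-Gamma(19/3, 979/20)
obs 9: x=-3 → posterior Inverse-Gamma(41/6, 1069/20)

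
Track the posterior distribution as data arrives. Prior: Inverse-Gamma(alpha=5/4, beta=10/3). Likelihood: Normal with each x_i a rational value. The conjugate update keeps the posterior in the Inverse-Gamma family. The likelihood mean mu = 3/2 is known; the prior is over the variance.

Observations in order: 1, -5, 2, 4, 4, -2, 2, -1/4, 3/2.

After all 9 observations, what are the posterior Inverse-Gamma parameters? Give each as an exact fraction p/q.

alpha=23/4, beta=3719/96

obs 1: x=1 → posterior Inverse-Gamma(7/4, 83/24)
obs 2: x=-5 → posterior Inverse-Gamma(9/4, 295/12)
obs 3: x=2 → posterior Inverse-Gamma(11/4, 593/24)
obs 4: x=4 → posterior Inverse-Gamma(13/4, 167/6)
obs 5: x=4 → posterior Inverse-Gamma(15/4, 743/24)
obs 6: x=-2 → posterior Inverse-Gamma(17/4, 445/12)
obs 7: x=2 → posterior Inverse-Gamma(19/4, 893/24)
obs 8: x=-1/4 → posterior Inverse-Gamma(21/4, 3719/96)
obs 9: x=3/2 → posterior Inverse-Gamma(23/4, 3719/96)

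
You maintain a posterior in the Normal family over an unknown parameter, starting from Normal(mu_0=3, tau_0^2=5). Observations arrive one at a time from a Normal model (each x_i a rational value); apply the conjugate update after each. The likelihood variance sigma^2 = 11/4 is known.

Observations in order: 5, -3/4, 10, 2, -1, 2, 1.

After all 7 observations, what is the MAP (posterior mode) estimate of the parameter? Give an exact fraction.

obs 1: x=5 → posterior Normal(133/31, 55/31)
obs 2: x=-3/4 → posterior Normal(118/51, 55/51)
obs 3: x=10 → posterior Normal(318/71, 55/71)
obs 4: x=2 → posterior Normal(358/91, 55/91)
obs 5: x=-1 → posterior Normal(338/111, 55/111)
obs 6: x=2 → posterior Normal(378/131, 55/131)
obs 7: x=1 → posterior Normal(398/151, 55/151)

398/151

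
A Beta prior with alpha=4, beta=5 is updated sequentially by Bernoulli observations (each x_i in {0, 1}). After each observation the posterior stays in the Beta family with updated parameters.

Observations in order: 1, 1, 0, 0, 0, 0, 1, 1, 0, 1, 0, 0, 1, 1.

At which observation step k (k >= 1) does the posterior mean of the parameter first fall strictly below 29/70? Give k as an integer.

k = 6

obs 1: x=1 → posterior Beta(5, 5)
obs 2: x=1 → posterior Beta(6, 5)
obs 3: x=0 → posterior Beta(6, 6)
obs 4: x=0 → posterior Beta(6, 7)
obs 5: x=0 → posterior Beta(6, 8)
obs 6: x=0 → posterior Beta(6, 9)
obs 7: x=1 → posterior Beta(7, 9)
obs 8: x=1 → posterior Beta(8, 9)
obs 9: x=0 → posterior Beta(8, 10)
obs 10: x=1 → posterior Beta(9, 10)
obs 11: x=0 → posterior Beta(9, 11)
obs 12: x=0 → posterior Beta(9, 12)
obs 13: x=1 → posterior Beta(10, 12)
obs 14: x=1 → posterior Beta(11, 12)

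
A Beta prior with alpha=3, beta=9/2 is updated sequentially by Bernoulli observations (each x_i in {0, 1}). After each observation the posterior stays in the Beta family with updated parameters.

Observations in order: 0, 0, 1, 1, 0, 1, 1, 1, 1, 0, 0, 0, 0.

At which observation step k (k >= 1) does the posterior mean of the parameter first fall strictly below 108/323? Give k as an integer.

obs 1: x=0 → posterior Beta(3, 11/2)
obs 2: x=0 → posterior Beta(3, 13/2)
obs 3: x=1 → posterior Beta(4, 13/2)
obs 4: x=1 → posterior Beta(5, 13/2)
obs 5: x=0 → posterior Beta(5, 15/2)
obs 6: x=1 → posterior Beta(6, 15/2)
obs 7: x=1 → posterior Beta(7, 15/2)
obs 8: x=1 → posterior Beta(8, 15/2)
obs 9: x=1 → posterior Beta(9, 15/2)
obs 10: x=0 → posterior Beta(9, 17/2)
obs 11: x=0 → posterior Beta(9, 19/2)
obs 12: x=0 → posterior Beta(9, 21/2)
obs 13: x=0 → posterior Beta(9, 23/2)

k = 2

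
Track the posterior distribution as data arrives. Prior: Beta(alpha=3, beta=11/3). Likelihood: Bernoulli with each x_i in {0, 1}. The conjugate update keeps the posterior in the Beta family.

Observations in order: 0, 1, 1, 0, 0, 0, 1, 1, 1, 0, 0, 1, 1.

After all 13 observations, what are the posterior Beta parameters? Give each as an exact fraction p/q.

obs 1: x=0 → posterior Beta(3, 14/3)
obs 2: x=1 → posterior Beta(4, 14/3)
obs 3: x=1 → posterior Beta(5, 14/3)
obs 4: x=0 → posterior Beta(5, 17/3)
obs 5: x=0 → posterior Beta(5, 20/3)
obs 6: x=0 → posterior Beta(5, 23/3)
obs 7: x=1 → posterior Beta(6, 23/3)
obs 8: x=1 → posterior Beta(7, 23/3)
obs 9: x=1 → posterior Beta(8, 23/3)
obs 10: x=0 → posterior Beta(8, 26/3)
obs 11: x=0 → posterior Beta(8, 29/3)
obs 12: x=1 → posterior Beta(9, 29/3)
obs 13: x=1 → posterior Beta(10, 29/3)

alpha=10, beta=29/3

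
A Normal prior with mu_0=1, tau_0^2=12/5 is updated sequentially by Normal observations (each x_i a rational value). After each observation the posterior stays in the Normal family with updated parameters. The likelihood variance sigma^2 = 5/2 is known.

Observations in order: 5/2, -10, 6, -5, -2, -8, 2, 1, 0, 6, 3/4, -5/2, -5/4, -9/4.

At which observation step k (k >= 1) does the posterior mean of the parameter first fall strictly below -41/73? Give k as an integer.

k = 2

obs 1: x=5/2 → posterior Normal(85/49, 60/49)
obs 2: x=-10 → posterior Normal(-155/73, 60/73)
obs 3: x=6 → posterior Normal(-11/97, 60/97)
obs 4: x=-5 → posterior Normal(-131/121, 60/121)
obs 5: x=-2 → posterior Normal(-179/145, 12/29)
obs 6: x=-8 → posterior Normal(-371/169, 60/169)
obs 7: x=2 → posterior Normal(-323/193, 60/193)
obs 8: x=1 → posterior Normal(-299/217, 60/217)
obs 9: x=0 → posterior Normal(-299/241, 60/241)
obs 10: x=6 → posterior Normal(-31/53, 12/53)
obs 11: x=3/4 → posterior Normal(-137/289, 60/289)
obs 12: x=-5/2 → posterior Normal(-197/313, 60/313)
obs 13: x=-5/4 → posterior Normal(-227/337, 60/337)
obs 14: x=-9/4 → posterior Normal(-281/361, 60/361)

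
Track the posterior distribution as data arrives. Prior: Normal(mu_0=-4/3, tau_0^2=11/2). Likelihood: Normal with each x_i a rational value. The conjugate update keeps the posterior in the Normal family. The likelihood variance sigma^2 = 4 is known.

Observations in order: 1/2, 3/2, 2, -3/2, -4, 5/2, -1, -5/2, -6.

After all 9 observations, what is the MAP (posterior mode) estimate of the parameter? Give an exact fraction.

-625/642

obs 1: x=1/2 → posterior Normal(-31/114, 44/19)
obs 2: x=3/2 → posterior Normal(17/45, 22/15)
obs 3: x=2 → posterior Normal(100/123, 44/41)
obs 4: x=-3/2 → posterior Normal(101/312, 11/13)
obs 5: x=-4 → posterior Normal(-163/378, 44/63)
obs 6: x=5/2 → posterior Normal(1/222, 22/37)
obs 7: x=-1 → posterior Normal(-32/255, 44/85)
obs 8: x=-5/2 → posterior Normal(-229/576, 11/24)
obs 9: x=-6 → posterior Normal(-625/642, 44/107)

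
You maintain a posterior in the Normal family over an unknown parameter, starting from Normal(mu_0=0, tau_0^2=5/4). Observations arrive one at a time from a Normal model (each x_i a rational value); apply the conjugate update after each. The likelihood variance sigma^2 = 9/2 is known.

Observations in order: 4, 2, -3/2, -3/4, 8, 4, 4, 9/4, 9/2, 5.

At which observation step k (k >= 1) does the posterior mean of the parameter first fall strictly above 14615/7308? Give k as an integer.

k = 9

obs 1: x=4 → posterior Normal(20/23, 45/46)
obs 2: x=2 → posterior Normal(15/14, 45/56)
obs 3: x=-3/2 → posterior Normal(15/22, 15/22)
obs 4: x=-3/4 → posterior Normal(75/152, 45/76)
obs 5: x=8 → posterior Normal(235/172, 45/86)
obs 6: x=4 → posterior Normal(105/64, 15/32)
obs 7: x=4 → posterior Normal(395/212, 45/106)
obs 8: x=9/4 → posterior Normal(55/29, 45/116)
obs 9: x=9/2 → posterior Normal(265/126, 5/14)
obs 10: x=5 → posterior Normal(315/136, 45/136)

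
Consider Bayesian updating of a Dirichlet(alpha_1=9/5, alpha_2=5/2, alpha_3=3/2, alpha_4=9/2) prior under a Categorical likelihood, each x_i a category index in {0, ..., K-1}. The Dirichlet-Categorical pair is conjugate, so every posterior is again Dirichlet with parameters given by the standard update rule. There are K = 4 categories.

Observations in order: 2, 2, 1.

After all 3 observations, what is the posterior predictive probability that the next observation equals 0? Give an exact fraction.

18/133

obs 1: x=2 → posterior Dirichlet(9/5, 5/2, 5/2, 9/2)
obs 2: x=2 → posterior Dirichlet(9/5, 5/2, 7/2, 9/2)
obs 3: x=1 → posterior Dirichlet(9/5, 7/2, 7/2, 9/2)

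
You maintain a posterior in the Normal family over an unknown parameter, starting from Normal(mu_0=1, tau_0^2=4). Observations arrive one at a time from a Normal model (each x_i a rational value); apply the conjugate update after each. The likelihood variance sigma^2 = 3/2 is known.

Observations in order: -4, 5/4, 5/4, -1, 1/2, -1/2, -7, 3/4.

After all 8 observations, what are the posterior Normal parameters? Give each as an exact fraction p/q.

mu_0=-1, tau_0^2=12/67

obs 1: x=-4 → posterior Normal(-29/11, 12/11)
obs 2: x=5/4 → posterior Normal(-1, 12/19)
obs 3: x=5/4 → posterior Normal(-1/3, 4/9)
obs 4: x=-1 → posterior Normal(-17/35, 12/35)
obs 5: x=1/2 → posterior Normal(-13/43, 12/43)
obs 6: x=-1/2 → posterior Normal(-1/3, 4/17)
obs 7: x=-7 → posterior Normal(-73/59, 12/59)
obs 8: x=3/4 → posterior Normal(-1, 12/67)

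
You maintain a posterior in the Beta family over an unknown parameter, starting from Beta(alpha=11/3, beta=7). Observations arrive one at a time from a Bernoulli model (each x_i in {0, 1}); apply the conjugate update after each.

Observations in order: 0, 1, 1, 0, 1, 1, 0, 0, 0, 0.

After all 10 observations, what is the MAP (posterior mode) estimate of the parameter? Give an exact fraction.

5/14

obs 1: x=0 → posterior Beta(11/3, 8)
obs 2: x=1 → posterior Beta(14/3, 8)
obs 3: x=1 → posterior Beta(17/3, 8)
obs 4: x=0 → posterior Beta(17/3, 9)
obs 5: x=1 → posterior Beta(20/3, 9)
obs 6: x=1 → posterior Beta(23/3, 9)
obs 7: x=0 → posterior Beta(23/3, 10)
obs 8: x=0 → posterior Beta(23/3, 11)
obs 9: x=0 → posterior Beta(23/3, 12)
obs 10: x=0 → posterior Beta(23/3, 13)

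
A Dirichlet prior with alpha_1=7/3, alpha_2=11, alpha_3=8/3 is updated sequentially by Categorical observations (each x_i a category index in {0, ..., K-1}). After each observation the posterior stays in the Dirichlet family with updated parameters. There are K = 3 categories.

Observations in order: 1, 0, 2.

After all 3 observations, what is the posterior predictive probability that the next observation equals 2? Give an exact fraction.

11/57

obs 1: x=1 → posterior Dirichlet(7/3, 12, 8/3)
obs 2: x=0 → posterior Dirichlet(10/3, 12, 8/3)
obs 3: x=2 → posterior Dirichlet(10/3, 12, 11/3)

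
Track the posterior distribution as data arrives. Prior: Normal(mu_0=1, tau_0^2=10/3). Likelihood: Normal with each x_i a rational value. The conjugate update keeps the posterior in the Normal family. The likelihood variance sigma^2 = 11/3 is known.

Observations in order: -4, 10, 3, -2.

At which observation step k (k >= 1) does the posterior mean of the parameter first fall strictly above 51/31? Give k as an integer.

obs 1: x=-4 → posterior Normal(-29/21, 110/63)
obs 2: x=10 → posterior Normal(71/31, 110/93)
obs 3: x=3 → posterior Normal(101/41, 110/123)
obs 4: x=-2 → posterior Normal(27/17, 110/153)

k = 2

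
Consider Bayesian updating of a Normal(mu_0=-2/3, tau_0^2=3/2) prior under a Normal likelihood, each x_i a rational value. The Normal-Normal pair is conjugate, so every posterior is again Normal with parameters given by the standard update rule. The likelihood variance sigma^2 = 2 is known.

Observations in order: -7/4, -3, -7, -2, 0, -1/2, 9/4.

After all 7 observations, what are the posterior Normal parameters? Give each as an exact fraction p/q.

obs 1: x=-7/4 → posterior Normal(-95/84, 6/7)
obs 2: x=-3 → posterior Normal(-203/120, 3/5)
obs 3: x=-7 → posterior Normal(-35/12, 6/13)
obs 4: x=-2 → posterior Normal(-527/192, 3/8)
obs 5: x=0 → posterior Normal(-527/228, 6/19)
obs 6: x=-1/2 → posterior Normal(-545/264, 3/11)
obs 7: x=9/4 → posterior Normal(-116/75, 6/25)

mu_0=-116/75, tau_0^2=6/25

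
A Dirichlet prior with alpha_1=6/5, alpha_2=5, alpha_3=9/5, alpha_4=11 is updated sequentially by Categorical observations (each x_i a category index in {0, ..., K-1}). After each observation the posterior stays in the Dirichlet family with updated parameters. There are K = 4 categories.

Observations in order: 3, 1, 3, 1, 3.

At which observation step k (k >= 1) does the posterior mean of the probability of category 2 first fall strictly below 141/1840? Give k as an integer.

obs 1: x=3 → posterior Dirichlet(6/5, 5, 9/5, 12)
obs 2: x=1 → posterior Dirichlet(6/5, 6, 9/5, 12)
obs 3: x=3 → posterior Dirichlet(6/5, 6, 9/5, 13)
obs 4: x=1 → posterior Dirichlet(6/5, 7, 9/5, 13)
obs 5: x=3 → posterior Dirichlet(6/5, 7, 9/5, 14)

k = 5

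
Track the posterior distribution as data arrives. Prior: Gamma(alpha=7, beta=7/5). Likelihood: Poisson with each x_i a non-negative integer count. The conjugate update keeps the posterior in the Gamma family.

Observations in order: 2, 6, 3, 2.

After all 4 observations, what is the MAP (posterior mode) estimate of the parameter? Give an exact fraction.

95/27

obs 1: x=2 → posterior Gamma(9, 12/5)
obs 2: x=6 → posterior Gamma(15, 17/5)
obs 3: x=3 → posterior Gamma(18, 22/5)
obs 4: x=2 → posterior Gamma(20, 27/5)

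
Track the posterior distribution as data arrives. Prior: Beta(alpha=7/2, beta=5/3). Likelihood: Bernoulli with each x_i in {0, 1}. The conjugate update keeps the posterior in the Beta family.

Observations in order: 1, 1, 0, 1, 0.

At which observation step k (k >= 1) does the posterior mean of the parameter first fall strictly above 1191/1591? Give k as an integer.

k = 2

obs 1: x=1 → posterior Beta(9/2, 5/3)
obs 2: x=1 → posterior Beta(11/2, 5/3)
obs 3: x=0 → posterior Beta(11/2, 8/3)
obs 4: x=1 → posterior Beta(13/2, 8/3)
obs 5: x=0 → posterior Beta(13/2, 11/3)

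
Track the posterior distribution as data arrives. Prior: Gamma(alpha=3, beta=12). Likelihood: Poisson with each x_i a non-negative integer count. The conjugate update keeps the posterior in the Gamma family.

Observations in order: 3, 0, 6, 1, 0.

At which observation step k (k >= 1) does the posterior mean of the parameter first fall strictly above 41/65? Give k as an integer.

k = 3

obs 1: x=3 → posterior Gamma(6, 13)
obs 2: x=0 → posterior Gamma(6, 14)
obs 3: x=6 → posterior Gamma(12, 15)
obs 4: x=1 → posterior Gamma(13, 16)
obs 5: x=0 → posterior Gamma(13, 17)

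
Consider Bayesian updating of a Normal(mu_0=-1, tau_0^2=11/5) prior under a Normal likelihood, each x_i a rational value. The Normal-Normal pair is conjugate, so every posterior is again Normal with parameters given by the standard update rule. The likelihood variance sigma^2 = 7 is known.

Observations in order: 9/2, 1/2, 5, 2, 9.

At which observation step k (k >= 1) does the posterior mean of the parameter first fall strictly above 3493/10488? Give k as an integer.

k = 2

obs 1: x=9/2 → posterior Normal(29/92, 77/46)
obs 2: x=1/2 → posterior Normal(20/57, 77/57)
obs 3: x=5 → posterior Normal(75/68, 77/68)
obs 4: x=2 → posterior Normal(97/79, 77/79)
obs 5: x=9 → posterior Normal(98/45, 77/90)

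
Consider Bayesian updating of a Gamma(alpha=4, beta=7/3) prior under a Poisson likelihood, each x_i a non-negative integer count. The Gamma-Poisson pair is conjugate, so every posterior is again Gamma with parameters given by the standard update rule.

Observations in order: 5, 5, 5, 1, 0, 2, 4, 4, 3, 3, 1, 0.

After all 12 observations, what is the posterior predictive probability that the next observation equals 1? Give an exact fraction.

obs 1: x=5 → posterior Gamma(9, 10/3)
obs 2: x=5 → posterior Gamma(14, 13/3)
obs 3: x=5 → posterior Gamma(19, 16/3)
obs 4: x=1 → posterior Gamma(20, 19/3)
obs 5: x=0 → posterior Gamma(20, 22/3)
obs 6: x=2 → posterior Gamma(22, 25/3)
obs 7: x=4 → posterior Gamma(26, 28/3)
obs 8: x=4 → posterior Gamma(30, 31/3)
obs 9: x=3 → posterior Gamma(33, 34/3)
obs 10: x=3 → posterior Gamma(36, 37/3)
obs 11: x=1 → posterior Gamma(37, 40/3)
obs 12: x=0 → posterior Gamma(37, 43/3)

304548058514833719797845409757944685573808267095836312373716373/1530374088736625069631363650574464342194432382962668277162049536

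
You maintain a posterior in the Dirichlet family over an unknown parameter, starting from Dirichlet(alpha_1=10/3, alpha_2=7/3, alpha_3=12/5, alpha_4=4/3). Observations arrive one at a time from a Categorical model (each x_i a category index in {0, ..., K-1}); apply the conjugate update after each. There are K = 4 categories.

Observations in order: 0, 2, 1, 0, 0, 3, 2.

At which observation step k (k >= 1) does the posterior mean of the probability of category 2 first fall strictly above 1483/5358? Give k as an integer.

obs 1: x=0 → posterior Dirichlet(13/3, 7/3, 12/5, 4/3)
obs 2: x=2 → posterior Dirichlet(13/3, 7/3, 17/5, 4/3)
obs 3: x=1 → posterior Dirichlet(13/3, 10/3, 17/5, 4/3)
obs 4: x=0 → posterior Dirichlet(16/3, 10/3, 17/5, 4/3)
obs 5: x=0 → posterior Dirichlet(19/3, 10/3, 17/5, 4/3)
obs 6: x=3 → posterior Dirichlet(19/3, 10/3, 17/5, 7/3)
obs 7: x=2 → posterior Dirichlet(19/3, 10/3, 22/5, 7/3)

k = 2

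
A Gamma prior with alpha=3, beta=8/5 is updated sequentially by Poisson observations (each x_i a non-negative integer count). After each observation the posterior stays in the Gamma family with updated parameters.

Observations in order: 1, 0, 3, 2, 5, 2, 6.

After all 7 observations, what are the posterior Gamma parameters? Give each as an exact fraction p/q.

obs 1: x=1 → posterior Gamma(4, 13/5)
obs 2: x=0 → posterior Gamma(4, 18/5)
obs 3: x=3 → posterior Gamma(7, 23/5)
obs 4: x=2 → posterior Gamma(9, 28/5)
obs 5: x=5 → posterior Gamma(14, 33/5)
obs 6: x=2 → posterior Gamma(16, 38/5)
obs 7: x=6 → posterior Gamma(22, 43/5)

alpha=22, beta=43/5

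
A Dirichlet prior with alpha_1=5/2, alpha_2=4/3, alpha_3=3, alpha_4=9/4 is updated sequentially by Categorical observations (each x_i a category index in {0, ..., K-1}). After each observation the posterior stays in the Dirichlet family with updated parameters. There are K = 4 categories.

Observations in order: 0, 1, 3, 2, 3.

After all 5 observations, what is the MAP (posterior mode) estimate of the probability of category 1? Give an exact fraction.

16/121

obs 1: x=0 → posterior Dirichlet(7/2, 4/3, 3, 9/4)
obs 2: x=1 → posterior Dirichlet(7/2, 7/3, 3, 9/4)
obs 3: x=3 → posterior Dirichlet(7/2, 7/3, 3, 13/4)
obs 4: x=2 → posterior Dirichlet(7/2, 7/3, 4, 13/4)
obs 5: x=3 → posterior Dirichlet(7/2, 7/3, 4, 17/4)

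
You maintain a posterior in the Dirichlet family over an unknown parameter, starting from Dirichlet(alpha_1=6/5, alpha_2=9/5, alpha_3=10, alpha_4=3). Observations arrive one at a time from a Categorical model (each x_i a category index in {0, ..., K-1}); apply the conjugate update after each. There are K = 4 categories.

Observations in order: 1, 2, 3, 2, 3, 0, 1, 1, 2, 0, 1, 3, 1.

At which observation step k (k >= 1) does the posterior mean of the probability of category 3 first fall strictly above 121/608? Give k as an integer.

k = 3

obs 1: x=1 → posterior Dirichlet(6/5, 14/5, 10, 3)
obs 2: x=2 → posterior Dirichlet(6/5, 14/5, 11, 3)
obs 3: x=3 → posterior Dirichlet(6/5, 14/5, 11, 4)
obs 4: x=2 → posterior Dirichlet(6/5, 14/5, 12, 4)
obs 5: x=3 → posterior Dirichlet(6/5, 14/5, 12, 5)
obs 6: x=0 → posterior Dirichlet(11/5, 14/5, 12, 5)
obs 7: x=1 → posterior Dirichlet(11/5, 19/5, 12, 5)
obs 8: x=1 → posterior Dirichlet(11/5, 24/5, 12, 5)
obs 9: x=2 → posterior Dirichlet(11/5, 24/5, 13, 5)
obs 10: x=0 → posterior Dirichlet(16/5, 24/5, 13, 5)
obs 11: x=1 → posterior Dirichlet(16/5, 29/5, 13, 5)
obs 12: x=3 → posterior Dirichlet(16/5, 29/5, 13, 6)
obs 13: x=1 → posterior Dirichlet(16/5, 34/5, 13, 6)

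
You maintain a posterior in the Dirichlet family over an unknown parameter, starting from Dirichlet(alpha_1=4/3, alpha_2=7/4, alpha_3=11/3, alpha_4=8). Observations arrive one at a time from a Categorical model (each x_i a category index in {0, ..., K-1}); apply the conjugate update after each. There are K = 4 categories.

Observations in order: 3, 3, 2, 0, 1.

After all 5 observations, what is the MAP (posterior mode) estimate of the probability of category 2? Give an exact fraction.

obs 1: x=3 → posterior Dirichlet(4/3, 7/4, 11/3, 9)
obs 2: x=3 → posterior Dirichlet(4/3, 7/4, 11/3, 10)
obs 3: x=2 → posterior Dirichlet(4/3, 7/4, 14/3, 10)
obs 4: x=0 → posterior Dirichlet(7/3, 7/4, 14/3, 10)
obs 5: x=1 → posterior Dirichlet(7/3, 11/4, 14/3, 10)

44/189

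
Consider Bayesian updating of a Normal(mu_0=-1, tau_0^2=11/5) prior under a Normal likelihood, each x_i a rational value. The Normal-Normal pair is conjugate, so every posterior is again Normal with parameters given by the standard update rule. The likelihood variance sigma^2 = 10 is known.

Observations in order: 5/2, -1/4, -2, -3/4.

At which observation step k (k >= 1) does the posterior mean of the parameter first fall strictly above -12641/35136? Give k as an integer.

k = 2

obs 1: x=5/2 → posterior Normal(-45/122, 110/61)
obs 2: x=-1/4 → posterior Normal(-101/288, 55/36)
obs 3: x=-2 → posterior Normal(-189/332, 110/83)
obs 4: x=-3/4 → posterior Normal(-111/188, 55/47)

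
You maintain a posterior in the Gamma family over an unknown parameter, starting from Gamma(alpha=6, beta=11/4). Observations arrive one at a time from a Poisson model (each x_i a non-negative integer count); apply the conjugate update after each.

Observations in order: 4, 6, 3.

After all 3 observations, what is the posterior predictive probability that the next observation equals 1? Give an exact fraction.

obs 1: x=4 → posterior Gamma(10, 15/4)
obs 2: x=6 → posterior Gamma(16, 19/4)
obs 3: x=3 → posterior Gamma(19, 23/4)

5670775790496894002705045012/42391158275216203514294433201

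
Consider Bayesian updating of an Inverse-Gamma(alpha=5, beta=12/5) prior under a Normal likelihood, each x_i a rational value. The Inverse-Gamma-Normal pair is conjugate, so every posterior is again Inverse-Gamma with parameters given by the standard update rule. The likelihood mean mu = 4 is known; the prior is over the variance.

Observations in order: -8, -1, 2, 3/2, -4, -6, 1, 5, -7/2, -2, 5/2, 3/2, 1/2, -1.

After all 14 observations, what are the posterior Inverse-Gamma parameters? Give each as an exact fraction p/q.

alpha=12, beta=9921/40

obs 1: x=-8 → posterior Inverse-Gamma(11/2, 372/5)
obs 2: x=-1 → posterior Inverse-Gamma(6, 869/10)
obs 3: x=2 → posterior Inverse-Gamma(13/2, 889/10)
obs 4: x=3/2 → posterior Inverse-Gamma(7, 3681/40)
obs 5: x=-4 → posterior Inverse-Gamma(15/2, 4961/40)
obs 6: x=-6 → posterior Inverse-Gamma(8, 6961/40)
obs 7: x=1 → posterior Inverse-Gamma(17/2, 7141/40)
obs 8: x=5 → posterior Inverse-Gamma(9, 7161/40)
obs 9: x=-7/2 → posterior Inverse-Gamma(19/2, 4143/20)
obs 10: x=-2 → posterior Inverse-Gamma(10, 4503/20)
obs 11: x=5/2 → posterior Inverse-Gamma(21/2, 9051/40)
obs 12: x=3/2 → posterior Inverse-Gamma(11, 1147/5)
obs 13: x=1/2 → posterior Inverse-Gamma(23/2, 9421/40)
obs 14: x=-1 → posterior Inverse-Gamma(12, 9921/40)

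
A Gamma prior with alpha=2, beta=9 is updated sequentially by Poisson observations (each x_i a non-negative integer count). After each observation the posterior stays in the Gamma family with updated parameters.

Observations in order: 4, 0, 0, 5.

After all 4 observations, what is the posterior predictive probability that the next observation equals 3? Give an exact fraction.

256278936347291/5556003412779008

obs 1: x=4 → posterior Gamma(6, 10)
obs 2: x=0 → posterior Gamma(6, 11)
obs 3: x=0 → posterior Gamma(6, 12)
obs 4: x=5 → posterior Gamma(11, 13)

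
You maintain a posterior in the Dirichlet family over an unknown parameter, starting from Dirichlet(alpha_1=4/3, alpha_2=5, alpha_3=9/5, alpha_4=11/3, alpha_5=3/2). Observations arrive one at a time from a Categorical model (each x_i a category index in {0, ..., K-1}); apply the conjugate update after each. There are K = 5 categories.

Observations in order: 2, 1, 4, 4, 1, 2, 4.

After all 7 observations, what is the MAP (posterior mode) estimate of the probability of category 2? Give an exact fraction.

28/153

obs 1: x=2 → posterior Dirichlet(4/3, 5, 14/5, 11/3, 3/2)
obs 2: x=1 → posterior Dirichlet(4/3, 6, 14/5, 11/3, 3/2)
obs 3: x=4 → posterior Dirichlet(4/3, 6, 14/5, 11/3, 5/2)
obs 4: x=4 → posterior Dirichlet(4/3, 6, 14/5, 11/3, 7/2)
obs 5: x=1 → posterior Dirichlet(4/3, 7, 14/5, 11/3, 7/2)
obs 6: x=2 → posterior Dirichlet(4/3, 7, 19/5, 11/3, 7/2)
obs 7: x=4 → posterior Dirichlet(4/3, 7, 19/5, 11/3, 9/2)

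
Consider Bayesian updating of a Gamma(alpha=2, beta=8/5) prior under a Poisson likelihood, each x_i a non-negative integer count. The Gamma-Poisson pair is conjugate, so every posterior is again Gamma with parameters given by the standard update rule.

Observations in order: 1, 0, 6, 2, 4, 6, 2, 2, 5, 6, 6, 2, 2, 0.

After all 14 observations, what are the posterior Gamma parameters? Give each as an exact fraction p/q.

alpha=46, beta=78/5

obs 1: x=1 → posterior Gamma(3, 13/5)
obs 2: x=0 → posterior Gamma(3, 18/5)
obs 3: x=6 → posterior Gamma(9, 23/5)
obs 4: x=2 → posterior Gamma(11, 28/5)
obs 5: x=4 → posterior Gamma(15, 33/5)
obs 6: x=6 → posterior Gamma(21, 38/5)
obs 7: x=2 → posterior Gamma(23, 43/5)
obs 8: x=2 → posterior Gamma(25, 48/5)
obs 9: x=5 → posterior Gamma(30, 53/5)
obs 10: x=6 → posterior Gamma(36, 58/5)
obs 11: x=6 → posterior Gamma(42, 63/5)
obs 12: x=2 → posterior Gamma(44, 68/5)
obs 13: x=2 → posterior Gamma(46, 73/5)
obs 14: x=0 → posterior Gamma(46, 78/5)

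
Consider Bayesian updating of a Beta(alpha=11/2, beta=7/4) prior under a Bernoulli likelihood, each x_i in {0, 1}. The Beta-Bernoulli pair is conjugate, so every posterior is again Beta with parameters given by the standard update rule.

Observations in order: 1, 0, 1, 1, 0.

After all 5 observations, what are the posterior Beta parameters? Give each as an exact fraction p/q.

alpha=17/2, beta=15/4

obs 1: x=1 → posterior Beta(13/2, 7/4)
obs 2: x=0 → posterior Beta(13/2, 11/4)
obs 3: x=1 → posterior Beta(15/2, 11/4)
obs 4: x=1 → posterior Beta(17/2, 11/4)
obs 5: x=0 → posterior Beta(17/2, 15/4)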